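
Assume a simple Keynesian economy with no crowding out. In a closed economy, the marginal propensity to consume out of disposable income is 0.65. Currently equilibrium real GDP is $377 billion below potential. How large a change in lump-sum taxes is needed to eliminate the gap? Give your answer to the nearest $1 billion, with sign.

−$203 billion

Spending multiplier = 1/(1 − MPC) = 1/(1 − 0.65) = 1/0.35 ≈ 2.857.
Tax multiplier = −c·k = −0.65/0.35 ≈ −1.857. Need ΔY = +$377 billion, so ΔT = ΔY/(−c·k) = −(+$377 billion) × 0.35 / 0.65 = −$203 billion.
The government should cut lump-sum taxes by $203 billion.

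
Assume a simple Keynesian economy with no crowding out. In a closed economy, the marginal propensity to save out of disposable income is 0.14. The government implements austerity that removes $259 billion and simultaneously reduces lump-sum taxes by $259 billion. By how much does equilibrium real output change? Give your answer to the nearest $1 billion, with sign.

MPC = 1 − MPS = 1 − 0.14 = 0.86.
Expenditure multiplier = 1/(1 − MPC) = 1/(1 − 0.86) = 1/0.14 ≈ 7.143.
ΔG contributes k·ΔG = (−$259 billion) / 0.14 = −$1,850 billion.
ΔT of −$259 billion changes first-round spending by −c·ΔT = +$222.74 billion, contributing k·(−c·ΔT) = (+$222.74 billion) / 0.14 = +$1,591 billion.
With ΔG = ΔT and no other leakages, the balanced-budget multiplier is 1, so ΔY = ΔG = −$259 billion.

−$259 billion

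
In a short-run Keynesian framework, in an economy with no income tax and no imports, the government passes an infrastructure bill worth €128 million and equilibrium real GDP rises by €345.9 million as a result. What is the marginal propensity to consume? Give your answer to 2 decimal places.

Implied spending multiplier k = ΔY/ΔG = 345.9/128 ≈ 2.7023.
Since k = 1/(1 − MPC), MPC = 1 − 1/k = 1 − ΔG/ΔY = 1 − 128/345.9 ≈ 0.63.

0.63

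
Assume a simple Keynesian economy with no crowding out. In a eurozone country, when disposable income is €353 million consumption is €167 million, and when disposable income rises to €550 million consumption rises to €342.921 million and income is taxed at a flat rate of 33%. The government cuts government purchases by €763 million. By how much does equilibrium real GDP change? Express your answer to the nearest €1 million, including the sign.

−€1,899 million

MPC = ΔC/ΔYd = (342.921 − 167)/(550 − 353) = 175.921/197 = 0.893.
Spending multiplier = 1/(1 − c(1−t)) = 1/(1 − 0.893×0.67) = 1/0.40169 ≈ 2.489.
ΔY = k × ΔG = (−€763 million) / 0.40169 ≈ −€1,899 million.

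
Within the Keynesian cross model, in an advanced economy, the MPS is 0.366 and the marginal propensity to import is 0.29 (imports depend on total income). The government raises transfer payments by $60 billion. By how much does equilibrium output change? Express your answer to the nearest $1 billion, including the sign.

MPC = 1 − MPS = 1 − 0.366 = 0.634.
The transfer change shifts disposable income by +$60 billion, so first-round consumption changes by c·ΔTR = 0.634 × (+$60 billion) = +$38.04 billion.
Expenditure multiplier = 1/(1 − c + m) = 1/(1 − 0.634 + 0.29) = 1/0.656 ≈ 1.524.
The transfer multiplier is c × k ≈ 0.966, so ΔY = k × (c·ΔTR) = (+$38.04 billion) / 0.656 ≈ +$58 billion.

+$58 billion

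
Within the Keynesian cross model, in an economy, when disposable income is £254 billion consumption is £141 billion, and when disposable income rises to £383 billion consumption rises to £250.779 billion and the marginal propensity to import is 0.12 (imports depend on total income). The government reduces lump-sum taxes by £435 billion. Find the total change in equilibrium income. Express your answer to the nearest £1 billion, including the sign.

MPC = ΔC/ΔYd = (250.779 − 141)/(383 − 254) = 109.779/129 = 0.851.
A lump-sum tax change of −£435 billion shifts disposable income by +£435 billion; first-round consumption changes by −c × ΔT = −0.851 × (−£435 billion) = +£370.185 billion.
Expenditure multiplier = 1/(1 − c + m) = 1/(1 − 0.851 + 0.12) = 1/0.269 ≈ 3.717.
The tax multiplier is −c × k ≈ −3.164, so ΔY = k × (−c·ΔT) = (+£370.185 billion) / 0.269 ≈ +£1,376 billion.

+£1,376 billion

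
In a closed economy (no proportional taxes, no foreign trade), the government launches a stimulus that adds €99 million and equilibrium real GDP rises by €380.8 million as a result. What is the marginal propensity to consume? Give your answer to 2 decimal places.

Implied spending multiplier k = ΔY/ΔG = 380.8/99 ≈ 3.8465.
Since k = 1/(1 − MPC), MPC = 1 − 1/k = 1 − ΔG/ΔY = 1 − 99/380.8 ≈ 0.74.

0.74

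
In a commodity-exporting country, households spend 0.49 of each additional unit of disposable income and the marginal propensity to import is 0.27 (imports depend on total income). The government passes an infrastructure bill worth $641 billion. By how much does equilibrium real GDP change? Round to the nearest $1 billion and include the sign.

Spending multiplier = 1/(1 − c + m) = 1/(1 − 0.49 + 0.27) = 1/0.78 ≈ 1.282.
ΔY = k × ΔG = (+$641 billion) / 0.78 ≈ +$822 billion.

+$822 billion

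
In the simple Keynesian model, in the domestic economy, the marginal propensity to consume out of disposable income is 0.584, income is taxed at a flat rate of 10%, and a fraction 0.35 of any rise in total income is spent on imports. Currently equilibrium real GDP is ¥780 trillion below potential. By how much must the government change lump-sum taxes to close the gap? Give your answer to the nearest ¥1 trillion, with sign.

−¥1,101 trillion

Spending multiplier = 1/(1 − c(1−t) + m) = 1/(1 − 0.584×0.9 + 0.35) = 1/0.8244 ≈ 1.213.
Tax multiplier = −c·k = −0.584/0.8244 ≈ −0.708. Need ΔY = +¥780 trillion, so ΔT = ΔY/(−c·k) = −(+¥780 trillion) × 0.8244 / 0.584 ≈ −¥1,101 trillion.
The government should cut lump-sum taxes by ¥1,101 trillion.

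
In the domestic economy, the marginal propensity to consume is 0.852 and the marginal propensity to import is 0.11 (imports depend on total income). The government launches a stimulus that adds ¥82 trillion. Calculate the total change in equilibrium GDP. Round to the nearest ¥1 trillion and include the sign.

+¥318 trillion

Expenditure multiplier = 1/(1 − c + m) = 1/(1 − 0.852 + 0.11) = 1/0.258 ≈ 3.876.
ΔY = k × ΔG = (+¥82 trillion) / 0.258 ≈ +¥318 trillion.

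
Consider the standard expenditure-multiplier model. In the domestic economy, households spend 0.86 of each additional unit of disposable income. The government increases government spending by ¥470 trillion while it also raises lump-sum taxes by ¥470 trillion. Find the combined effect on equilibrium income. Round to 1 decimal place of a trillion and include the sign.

+¥470.0 trillion

Expenditure multiplier = 1/(1 − MPC) = 1/(1 − 0.86) = 1/0.14 ≈ 7.143.
ΔG contributes k·ΔG = (+¥470 trillion) / 0.14 ≈ +¥3,357.1 trillion.
ΔT of +¥470 trillion changes first-round spending by −c·ΔT = −¥404.2 trillion, contributing k·(−c·ΔT) = (−¥404.2 trillion) / 0.14 ≈ −¥2,887.1 trillion.
With ΔG = ΔT and no other leakages, the balanced-budget multiplier is 1, so ΔY = ΔG = +¥470 trillion.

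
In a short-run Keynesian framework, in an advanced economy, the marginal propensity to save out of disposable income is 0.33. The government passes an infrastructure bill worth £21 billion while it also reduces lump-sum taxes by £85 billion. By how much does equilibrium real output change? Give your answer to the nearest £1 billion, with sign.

+£236 billion

MPC = 1 − MPS = 1 − 0.33 = 0.67.
Expenditure multiplier = 1/(1 − MPC) = 1/(1 − 0.67) = 1/0.33 ≈ 3.03.
ΔG contributes k·ΔG = (+£21 billion) / 0.33 ≈ +£63.6 billion.
ΔT of −£85 billion changes first-round spending by −c·ΔT = +£56.95 billion, contributing k·(−c·ΔT) = (+£56.95 billion) / 0.33 ≈ +£172.6 billion.
Net ΔY = k(ΔG − c·ΔT) = (+£77.95 billion) / 0.33 ≈ +£236 billion.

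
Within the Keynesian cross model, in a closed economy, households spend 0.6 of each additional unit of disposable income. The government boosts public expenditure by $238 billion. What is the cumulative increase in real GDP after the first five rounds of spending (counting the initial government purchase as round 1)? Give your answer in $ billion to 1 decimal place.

$548.7 billion

Round 1 adds ΔG = $238 billion; each later round is MPC = 0.6 times the previous.
After 5 rounds: 238 + 142.8 + 85.68 + 51.408 + 30.8448 = ΔG·(1 − c^5)/(1 − c) = 238 × (1 − 0.07776)/0.4 ≈ $548.7 billion.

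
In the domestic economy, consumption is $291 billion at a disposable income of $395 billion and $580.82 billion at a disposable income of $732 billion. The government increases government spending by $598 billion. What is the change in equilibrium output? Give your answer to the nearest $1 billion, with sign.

MPC = ΔC/ΔYd = (580.82 − 291)/(732 − 395) = 289.82/337 = 0.86.
Spending multiplier = 1/(1 − MPC) = 1/(1 − 0.86) = 1/0.14 ≈ 7.143.
ΔY = k × ΔG = (+$598 billion) / 0.14 ≈ +$4,271 billion.

+$4,271 billion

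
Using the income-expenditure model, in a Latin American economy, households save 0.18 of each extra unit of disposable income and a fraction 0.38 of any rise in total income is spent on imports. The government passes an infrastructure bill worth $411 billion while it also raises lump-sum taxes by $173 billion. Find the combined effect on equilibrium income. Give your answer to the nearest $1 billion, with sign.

+$481 billion

MPC = 1 − MPS = 1 − 0.18 = 0.82.
Expenditure multiplier = 1/(1 − c + m) = 1/(1 − 0.82 + 0.38) = 1/0.56 ≈ 1.786.
ΔG contributes k·ΔG = (+$411 billion) / 0.56 ≈ +$733.9 billion.
ΔT of +$173 billion changes first-round spending by −c·ΔT = −$141.86 billion, contributing k·(−c·ΔT) = (−$141.86 billion) / 0.56 ≈ −$253.3 billion.
Net ΔY = k(ΔG − c·ΔT) = (+$269.14 billion) / 0.56 ≈ +$481 billion.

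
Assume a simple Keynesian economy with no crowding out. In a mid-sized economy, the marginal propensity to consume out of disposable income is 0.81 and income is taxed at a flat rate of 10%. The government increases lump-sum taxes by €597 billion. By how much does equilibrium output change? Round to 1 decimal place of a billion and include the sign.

−€1,784.4 billion

A lump-sum tax change of +€597 billion shifts disposable income by −€597 billion; first-round consumption changes by −c × ΔT = −0.81 × (+€597 billion) = −€483.57 billion.
Expenditure multiplier = 1/(1 − c(1−t)) = 1/(1 − 0.81×0.9) = 1/0.271 ≈ 3.69.
The tax multiplier is −c × k ≈ −2.989, so ΔY = k × (−c·ΔT) = (−€483.57 billion) / 0.271 ≈ −€1,784.4 billion.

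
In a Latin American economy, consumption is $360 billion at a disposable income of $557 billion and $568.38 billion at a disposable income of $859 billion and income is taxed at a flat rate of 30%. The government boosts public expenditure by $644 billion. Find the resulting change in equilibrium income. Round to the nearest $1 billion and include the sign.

+$1,246 billion

MPC = ΔC/ΔYd = (568.38 − 360)/(859 − 557) = 208.38/302 = 0.69.
Expenditure multiplier = 1/(1 − c(1−t)) = 1/(1 − 0.69×0.7) = 1/0.517 ≈ 1.934.
ΔY = k × ΔG = (+$644 billion) / 0.517 ≈ +$1,246 billion.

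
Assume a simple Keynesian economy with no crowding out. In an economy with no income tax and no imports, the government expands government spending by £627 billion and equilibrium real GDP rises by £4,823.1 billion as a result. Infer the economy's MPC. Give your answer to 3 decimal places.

Implied spending multiplier k = ΔY/ΔG = 4,823.1/627 ≈ 7.6923.
Since k = 1/(1 − MPC), MPC = 1 − 1/k = 1 − ΔG/ΔY = 1 − 627/4,823.1 ≈ 0.870.

0.870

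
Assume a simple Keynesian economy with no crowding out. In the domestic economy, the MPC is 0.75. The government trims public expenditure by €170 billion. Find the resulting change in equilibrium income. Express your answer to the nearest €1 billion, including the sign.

Government-spending multiplier = 1/(1 − MPC) = 1/(1 − 0.75) = 1/0.25 = 4.
ΔY = k × ΔG = (−€170 billion) / 0.25 = −€680 billion.

−€680 billion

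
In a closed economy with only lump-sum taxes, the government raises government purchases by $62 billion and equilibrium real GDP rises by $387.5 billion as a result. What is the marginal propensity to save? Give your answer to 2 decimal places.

0.16

Implied spending multiplier k = ΔY/ΔG = 387.5/62 = 6.25.
Since k = 1/(1 − MPC), MPC = 1 − 1/k = 1 − ΔG/ΔY = 1 − 62/387.5 = 0.84.
MPS = 1 − MPC = 0.16.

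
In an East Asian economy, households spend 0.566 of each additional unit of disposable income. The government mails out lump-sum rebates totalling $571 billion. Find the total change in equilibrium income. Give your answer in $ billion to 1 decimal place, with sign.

+$744.7 billion

A lump-sum tax change of −$571 billion shifts disposable income by +$571 billion; first-round consumption changes by −c × ΔT = −0.566 × (−$571 billion) = +$323.186 billion.
Expenditure multiplier = 1/(1 − MPC) = 1/(1 − 0.566) = 1/0.434 ≈ 2.304.
The tax multiplier is −c × k ≈ −1.304, so ΔY = k × (−c·ΔT) = (+$323.186 billion) / 0.434 ≈ +$744.7 billion.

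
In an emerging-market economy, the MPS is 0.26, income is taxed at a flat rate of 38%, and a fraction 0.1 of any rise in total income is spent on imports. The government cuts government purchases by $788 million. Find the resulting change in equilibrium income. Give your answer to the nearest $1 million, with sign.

−$1,229 million

MPC = 1 − MPS = 1 − 0.26 = 0.74.
Spending multiplier = 1/(1 − c(1−t) + m) = 1/(1 − 0.74×0.62 + 0.1) = 1/0.6412 ≈ 1.56.
ΔY = k × ΔG = (−$788 million) / 0.6412 ≈ −$1,229 million.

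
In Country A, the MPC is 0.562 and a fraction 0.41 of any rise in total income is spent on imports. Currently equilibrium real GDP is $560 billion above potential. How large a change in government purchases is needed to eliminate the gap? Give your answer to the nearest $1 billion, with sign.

−$475 billion

Spending multiplier = 1/(1 − c + m) = 1/(1 − 0.562 + 0.41) = 1/0.848 ≈ 1.179.
Need ΔY = −$560 billion, so ΔG = ΔY/k = (−$560 billion) × 0.848 ≈ −$475 billion.
The government should cut government purchases by $475 billion.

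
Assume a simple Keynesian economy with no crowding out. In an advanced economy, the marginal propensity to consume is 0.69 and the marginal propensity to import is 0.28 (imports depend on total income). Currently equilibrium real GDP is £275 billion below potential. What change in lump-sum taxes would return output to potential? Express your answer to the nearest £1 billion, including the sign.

−£235 billion

Spending multiplier = 1/(1 − c + m) = 1/(1 − 0.69 + 0.28) = 1/0.59 ≈ 1.695.
Tax multiplier = −c·k = −0.69/0.59 ≈ −1.169. Need ΔY = +£275 billion, so ΔT = ΔY/(−c·k) = −(+£275 billion) × 0.59 / 0.69 ≈ −£235 billion.
The government should cut lump-sum taxes by £235 billion.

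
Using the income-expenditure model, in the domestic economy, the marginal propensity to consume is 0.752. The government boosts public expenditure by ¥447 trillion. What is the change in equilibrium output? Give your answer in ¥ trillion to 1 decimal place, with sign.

Government-spending multiplier = 1/(1 − MPC) = 1/(1 − 0.752) = 1/0.248 ≈ 4.032.
ΔY = k × ΔG = (+¥447 trillion) / 0.248 ≈ +¥1,802.4 trillion.

+¥1,802.4 trillion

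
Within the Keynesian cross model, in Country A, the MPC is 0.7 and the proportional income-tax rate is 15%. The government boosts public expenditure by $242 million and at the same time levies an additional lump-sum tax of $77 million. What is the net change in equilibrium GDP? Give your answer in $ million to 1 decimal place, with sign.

+$464.4 million

Expenditure multiplier = 1/(1 − c(1−t)) = 1/(1 − 0.7×0.85) = 1/0.405 ≈ 2.469.
ΔG contributes k·ΔG = (+$242 million) / 0.405 ≈ +$597.5 million.
ΔT of +$77 million changes first-round spending by −c·ΔT = −$53.9 million, contributing k·(−c·ΔT) = (−$53.9 million) / 0.405 ≈ −$133.1 million.
Net ΔY = k(ΔG − c·ΔT) = (+$188.1 million) / 0.405 ≈ +$464.4 million.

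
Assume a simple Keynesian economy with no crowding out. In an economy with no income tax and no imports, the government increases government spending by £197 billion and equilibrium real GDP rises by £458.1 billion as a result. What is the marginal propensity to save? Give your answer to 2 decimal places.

0.43

Implied spending multiplier k = ΔY/ΔG = 458.1/197 ≈ 2.3254.
Since k = 1/(1 − MPC), MPC = 1 − 1/k = 1 − ΔG/ΔY = 1 − 197/458.1 ≈ 0.57.
MPS = 1 − MPC = 0.43.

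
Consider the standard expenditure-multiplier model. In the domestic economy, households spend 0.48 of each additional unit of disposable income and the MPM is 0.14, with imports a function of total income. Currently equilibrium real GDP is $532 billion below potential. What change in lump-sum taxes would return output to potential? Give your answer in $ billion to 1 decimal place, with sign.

Spending multiplier = 1/(1 − c + m) = 1/(1 − 0.48 + 0.14) = 1/0.66 ≈ 1.515.
Tax multiplier = −c·k = −0.48/0.66 ≈ −0.727. Need ΔY = +$532 billion, so ΔT = ΔY/(−c·k) = −(+$532 billion) × 0.66 / 0.48 = −$731.5 billion.
The government should cut lump-sum taxes by $731.5 billion.

−$731.5 billion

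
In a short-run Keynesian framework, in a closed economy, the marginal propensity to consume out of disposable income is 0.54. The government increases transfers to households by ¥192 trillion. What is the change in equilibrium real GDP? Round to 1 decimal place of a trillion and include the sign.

The transfer change shifts disposable income by +¥192 trillion, so first-round consumption changes by c·ΔTR = 0.54 × (+¥192 trillion) = +¥103.68 trillion.
Expenditure multiplier = 1/(1 − MPC) = 1/(1 − 0.54) = 1/0.46 ≈ 2.174.
The transfer multiplier is c × k ≈ 1.174, so ΔY = k × (c·ΔTR) = (+¥103.68 trillion) / 0.46 ≈ +¥225.4 trillion.

+¥225.4 trillion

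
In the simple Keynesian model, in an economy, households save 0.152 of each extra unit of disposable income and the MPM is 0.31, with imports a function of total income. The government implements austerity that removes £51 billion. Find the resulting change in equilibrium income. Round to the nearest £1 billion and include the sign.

−£110 billion

MPC = 1 − MPS = 1 − 0.152 = 0.848.
Spending multiplier = 1/(1 − c + m) = 1/(1 − 0.848 + 0.31) = 1/0.462 ≈ 2.165.
ΔY = k × ΔG = (−£51 billion) / 0.462 ≈ −£110 billion.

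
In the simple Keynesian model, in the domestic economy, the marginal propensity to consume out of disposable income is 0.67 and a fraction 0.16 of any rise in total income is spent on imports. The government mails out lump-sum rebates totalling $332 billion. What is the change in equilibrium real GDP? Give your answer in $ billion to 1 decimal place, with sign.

A lump-sum tax change of −$332 billion shifts disposable income by +$332 billion; first-round consumption changes by −c × ΔT = −0.67 × (−$332 billion) = +$222.44 billion.
Expenditure multiplier = 1/(1 − c + m) = 1/(1 − 0.67 + 0.16) = 1/0.49 ≈ 2.041.
The tax multiplier is −c × k ≈ −1.367, so ΔY = k × (−c·ΔT) = (+$222.44 billion) / 0.49 ≈ +$454 billion.

+$454.0 billion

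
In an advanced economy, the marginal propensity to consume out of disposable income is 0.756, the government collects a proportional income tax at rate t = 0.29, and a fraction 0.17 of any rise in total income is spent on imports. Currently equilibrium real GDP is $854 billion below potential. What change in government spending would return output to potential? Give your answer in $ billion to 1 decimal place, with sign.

+$540.8 billion

Spending multiplier = 1/(1 − c(1−t) + m) = 1/(1 − 0.756×0.71 + 0.17) = 1/0.63324 ≈ 1.579.
Need ΔY = +$854 billion, so ΔG = ΔY/k = (+$854 billion) × 0.63324 ≈ +$540.8 billion.
The government should increase government spending by $540.8 billion.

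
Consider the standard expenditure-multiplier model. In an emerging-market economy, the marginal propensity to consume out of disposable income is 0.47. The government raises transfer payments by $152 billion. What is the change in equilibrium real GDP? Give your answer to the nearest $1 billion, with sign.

+$135 billion

The transfer change shifts disposable income by +$152 billion, so first-round consumption changes by c·ΔTR = 0.47 × (+$152 billion) = +$71.44 billion.
Expenditure multiplier = 1/(1 − MPC) = 1/(1 − 0.47) = 1/0.53 ≈ 1.887.
The transfer multiplier is c × k ≈ 0.887, so ΔY = k × (c·ΔTR) = (+$71.44 billion) / 0.53 ≈ +$135 billion.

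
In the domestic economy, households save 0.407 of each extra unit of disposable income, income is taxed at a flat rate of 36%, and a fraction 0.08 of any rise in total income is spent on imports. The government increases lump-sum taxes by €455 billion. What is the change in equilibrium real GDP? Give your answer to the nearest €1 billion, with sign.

MPC = 1 − MPS = 1 − 0.407 = 0.593.
A lump-sum tax change of +€455 billion shifts disposable income by −€455 billion; first-round consumption changes by −c × ΔT = −0.593 × (+€455 billion) = −€269.815 billion.
Expenditure multiplier = 1/(1 − c(1−t) + m) = 1/(1 − 0.593×0.64 + 0.08) = 1/0.70048 ≈ 1.428.
The tax multiplier is −c × k ≈ −0.847, so ΔY = k × (−c·ΔT) = (−€269.815 billion) / 0.70048 ≈ −€385 billion.

−€385 billion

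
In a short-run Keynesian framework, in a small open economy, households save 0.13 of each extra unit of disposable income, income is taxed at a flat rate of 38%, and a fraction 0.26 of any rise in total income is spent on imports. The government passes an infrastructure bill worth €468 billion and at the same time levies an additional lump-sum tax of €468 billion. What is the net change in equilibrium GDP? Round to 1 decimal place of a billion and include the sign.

MPC = 1 − MPS = 1 − 0.13 = 0.87.
Expenditure multiplier = 1/(1 − c(1−t) + m) = 1/(1 − 0.87×0.62 + 0.26) = 1/0.7206 ≈ 1.388.
ΔG contributes k·ΔG = (+€468 billion) / 0.7206 ≈ +€649.5 billion.
ΔT of +€468 billion changes first-round spending by −c·ΔT = −€407.16 billion, contributing k·(−c·ΔT) = (−€407.16 billion) / 0.7206 ≈ −€565 billion.
Net ΔY = k(ΔG − c·ΔT) = (+€60.84 billion) / 0.7206 ≈ +€84.4 billion.

+€84.4 billion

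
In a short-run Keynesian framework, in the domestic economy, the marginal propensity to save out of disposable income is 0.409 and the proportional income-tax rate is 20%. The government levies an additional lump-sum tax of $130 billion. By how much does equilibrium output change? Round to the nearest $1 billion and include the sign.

−$146 billion

MPC = 1 − MPS = 1 − 0.409 = 0.591.
A lump-sum tax change of +$130 billion shifts disposable income by −$130 billion; first-round consumption changes by −c × ΔT = −0.591 × (+$130 billion) = −$76.83 billion.
Expenditure multiplier = 1/(1 − c(1−t)) = 1/(1 − 0.591×0.8) = 1/0.5272 ≈ 1.897.
The tax multiplier is −c × k ≈ −1.121, so ΔY = k × (−c·ΔT) = (−$76.83 billion) / 0.5272 ≈ −$146 billion.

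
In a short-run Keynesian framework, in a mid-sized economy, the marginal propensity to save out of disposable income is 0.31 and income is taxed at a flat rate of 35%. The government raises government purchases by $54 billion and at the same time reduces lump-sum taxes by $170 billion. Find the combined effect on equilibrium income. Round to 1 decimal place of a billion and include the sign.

MPC = 1 − MPS = 1 − 0.31 = 0.69.
Expenditure multiplier = 1/(1 − c(1−t)) = 1/(1 − 0.69×0.65) = 1/0.5515 ≈ 1.813.
ΔG contributes k·ΔG = (+$54 billion) / 0.5515 ≈ +$97.9 billion.
ΔT of −$170 billion changes first-round spending by −c·ΔT = +$117.3 billion, contributing k·(−c·ΔT) = (+$117.3 billion) / 0.5515 ≈ +$212.7 billion.
Net ΔY = k(ΔG − c·ΔT) = (+$171.3 billion) / 0.5515 ≈ +$310.6 billion.

+$310.6 billion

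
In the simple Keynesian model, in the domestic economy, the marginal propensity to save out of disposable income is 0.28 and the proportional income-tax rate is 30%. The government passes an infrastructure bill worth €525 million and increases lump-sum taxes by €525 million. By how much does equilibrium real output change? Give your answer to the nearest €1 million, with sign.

+€296 million

MPC = 1 − MPS = 1 − 0.28 = 0.72.
Expenditure multiplier = 1/(1 − c(1−t)) = 1/(1 − 0.72×0.7) = 1/0.496 ≈ 2.016.
ΔG contributes k·ΔG = (+€525 million) / 0.496 ≈ +€1,058.5 million.
ΔT of +€525 million changes first-round spending by −c·ΔT = −€378 million, contributing k·(−c·ΔT) = (−€378 million) / 0.496 ≈ −€762.1 million.
Net ΔY = k(ΔG − c·ΔT) = (+€147 million) / 0.496 ≈ +€296 million.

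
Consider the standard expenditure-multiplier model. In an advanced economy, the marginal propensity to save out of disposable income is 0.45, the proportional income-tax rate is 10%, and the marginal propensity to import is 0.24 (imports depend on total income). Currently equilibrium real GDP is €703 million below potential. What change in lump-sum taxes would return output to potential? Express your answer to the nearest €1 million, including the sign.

MPC = 1 − MPS = 1 − 0.45 = 0.55.
Spending multiplier = 1/(1 − c(1−t) + m) = 1/(1 − 0.55×0.9 + 0.24) = 1/0.745 ≈ 1.342.
Tax multiplier = −c·k = −0.55/0.745 ≈ −0.738. Need ΔY = +€703 million, so ΔT = ΔY/(−c·k) = −(+€703 million) × 0.745 / 0.55 ≈ −€952 million.
The government should cut lump-sum taxes by €952 million.

−€952 million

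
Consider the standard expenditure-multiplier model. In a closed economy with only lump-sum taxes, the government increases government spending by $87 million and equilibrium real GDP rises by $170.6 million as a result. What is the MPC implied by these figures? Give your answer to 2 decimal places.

Implied spending multiplier k = ΔY/ΔG = 170.6/87 ≈ 1.9609.
Since k = 1/(1 − MPC), MPC = 1 − 1/k = 1 − ΔG/ΔY = 1 − 87/170.6 ≈ 0.49.

0.49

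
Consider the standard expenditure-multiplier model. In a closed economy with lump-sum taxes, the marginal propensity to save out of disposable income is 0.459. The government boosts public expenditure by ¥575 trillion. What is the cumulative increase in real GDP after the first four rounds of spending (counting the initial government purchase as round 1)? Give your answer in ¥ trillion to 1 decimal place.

MPC = 1 − MPS = 1 − 0.459 = 0.541.
Round 1 adds ΔG = ¥575 trillion; each later round is MPC = 0.541 times the previous.
After 4 rounds: 575 + 311.075 + 168.291575 + 91.045742075 = ΔG·(1 − c^4)/(1 − c) = 575 × (1 − 0.085662167761)/0.459 ≈ ¥1,145.4 trillion.

¥1,145.4 trillion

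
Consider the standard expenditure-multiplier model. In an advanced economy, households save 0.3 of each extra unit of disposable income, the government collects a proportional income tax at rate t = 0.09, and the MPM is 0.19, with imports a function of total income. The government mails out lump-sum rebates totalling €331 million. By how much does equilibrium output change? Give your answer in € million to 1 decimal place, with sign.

+€419.0 million

MPC = 1 − MPS = 1 − 0.3 = 0.7.
A lump-sum tax change of −€331 million shifts disposable income by +€331 million; first-round consumption changes by −c × ΔT = −0.7 × (−€331 million) = +€231.7 million.
Expenditure multiplier = 1/(1 − c(1−t) + m) = 1/(1 − 0.7×0.91 + 0.19) = 1/0.553 ≈ 1.808.
The tax multiplier is −c × k ≈ −1.266, so ΔY = k × (−c·ΔT) = (+€231.7 million) / 0.553 ≈ +€419 million.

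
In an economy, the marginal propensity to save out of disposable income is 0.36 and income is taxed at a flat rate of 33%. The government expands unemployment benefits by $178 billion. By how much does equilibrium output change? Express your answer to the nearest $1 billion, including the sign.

+$199 billion

MPC = 1 − MPS = 1 − 0.36 = 0.64.
The transfer change shifts disposable income by +$178 billion, so first-round consumption changes by c·ΔTR = 0.64 × (+$178 billion) = +$113.92 billion.
Expenditure multiplier = 1/(1 − c(1−t)) = 1/(1 − 0.64×0.67) = 1/0.5712 ≈ 1.751.
The transfer multiplier is c × k ≈ 1.12, so ΔY = k × (c·ΔTR) = (+$113.92 billion) / 0.5712 ≈ +$199 billion.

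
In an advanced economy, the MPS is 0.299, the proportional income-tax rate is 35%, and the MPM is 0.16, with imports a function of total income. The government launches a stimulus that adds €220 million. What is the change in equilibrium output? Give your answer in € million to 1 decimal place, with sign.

MPC = 1 − MPS = 1 − 0.299 = 0.701.
Government-spending multiplier = 1/(1 − c(1−t) + m) = 1/(1 − 0.701×0.65 + 0.16) = 1/0.70435 ≈ 1.42.
ΔY = k × ΔG = (+€220 million) / 0.70435 ≈ +€312.3 million.

+€312.3 million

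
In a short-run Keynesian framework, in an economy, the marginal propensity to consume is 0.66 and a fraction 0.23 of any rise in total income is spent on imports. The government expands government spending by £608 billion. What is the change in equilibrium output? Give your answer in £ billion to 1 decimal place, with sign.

Spending multiplier = 1/(1 − c + m) = 1/(1 − 0.66 + 0.23) = 1/0.57 ≈ 1.754.
ΔY = k × ΔG = (+£608 billion) / 0.57 ≈ +£1,066.7 billion.

+£1,066.7 billion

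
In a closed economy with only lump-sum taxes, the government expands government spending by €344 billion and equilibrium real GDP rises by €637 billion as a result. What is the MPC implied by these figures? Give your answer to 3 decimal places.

0.460

Implied spending multiplier k = ΔY/ΔG = 637/344 ≈ 1.8517.
Since k = 1/(1 − MPC), MPC = 1 − 1/k = 1 − ΔG/ΔY = 1 − 344/637 ≈ 0.460.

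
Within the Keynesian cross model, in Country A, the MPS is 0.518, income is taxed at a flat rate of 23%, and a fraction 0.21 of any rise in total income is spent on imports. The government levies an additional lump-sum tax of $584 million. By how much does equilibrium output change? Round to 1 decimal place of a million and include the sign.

MPC = 1 − MPS = 1 − 0.518 = 0.482.
A lump-sum tax change of +$584 million shifts disposable income by −$584 million; first-round consumption changes by −c × ΔT = −0.482 × (+$584 million) = −$281.488 million.
Expenditure multiplier = 1/(1 − c(1−t) + m) = 1/(1 − 0.482×0.77 + 0.21) = 1/0.83886 ≈ 1.192.
The tax multiplier is −c × k ≈ −0.575, so ΔY = k × (−c·ΔT) = (−$281.488 million) / 0.83886 ≈ −$335.6 million.

−$335.6 million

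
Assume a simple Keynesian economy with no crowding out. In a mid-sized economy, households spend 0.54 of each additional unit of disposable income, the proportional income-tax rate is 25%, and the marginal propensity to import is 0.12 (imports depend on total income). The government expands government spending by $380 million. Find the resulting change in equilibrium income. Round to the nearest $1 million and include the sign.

+$531 million

Government-spending multiplier = 1/(1 − c(1−t) + m) = 1/(1 − 0.54×0.75 + 0.12) = 1/0.715 ≈ 1.399.
ΔY = k × ΔG = (+$380 million) / 0.715 ≈ +$531 million.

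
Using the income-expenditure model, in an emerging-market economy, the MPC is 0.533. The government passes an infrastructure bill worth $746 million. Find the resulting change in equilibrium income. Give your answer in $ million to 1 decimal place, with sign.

+$1,597.4 million

Spending multiplier = 1/(1 − MPC) = 1/(1 − 0.533) = 1/0.467 ≈ 2.141.
ΔY = k × ΔG = (+$746 million) / 0.467 ≈ +$1,597.4 million.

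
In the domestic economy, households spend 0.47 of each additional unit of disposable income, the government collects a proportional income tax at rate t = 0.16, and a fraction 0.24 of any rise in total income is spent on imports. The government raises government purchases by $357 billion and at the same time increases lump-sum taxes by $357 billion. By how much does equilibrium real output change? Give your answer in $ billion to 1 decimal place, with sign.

Expenditure multiplier = 1/(1 − c(1−t) + m) = 1/(1 − 0.47×0.84 + 0.24) = 1/0.8452 ≈ 1.183.
ΔG contributes k·ΔG = (+$357 billion) / 0.8452 ≈ +$422.4 billion.
ΔT of +$357 billion changes first-round spending by −c·ΔT = −$167.79 billion, contributing k·(−c·ΔT) = (−$167.79 billion) / 0.8452 ≈ −$198.5 billion.
Net ΔY = k(ΔG − c·ΔT) = (+$189.21 billion) / 0.8452 ≈ +$223.9 billion.

+$223.9 billion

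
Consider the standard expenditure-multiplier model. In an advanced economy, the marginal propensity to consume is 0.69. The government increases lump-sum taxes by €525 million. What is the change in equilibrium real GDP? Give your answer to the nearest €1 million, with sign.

A lump-sum tax change of +€525 million shifts disposable income by −€525 million; first-round consumption changes by −c × ΔT = −0.69 × (+€525 million) = −€362.25 million.
Expenditure multiplier = 1/(1 − MPC) = 1/(1 − 0.69) = 1/0.31 ≈ 3.226.
The tax multiplier is −c × k ≈ −2.226, so ΔY = k × (−c·ΔT) = (−€362.25 million) / 0.31 ≈ −€1,169 million.

−€1,169 million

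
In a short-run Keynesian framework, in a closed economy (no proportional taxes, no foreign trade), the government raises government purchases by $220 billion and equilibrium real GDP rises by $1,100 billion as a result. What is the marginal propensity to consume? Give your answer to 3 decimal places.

Implied spending multiplier k = ΔY/ΔG = 1,100/220 = 5.
Since k = 1/(1 − MPC), MPC = 1 − 1/k = 1 − ΔG/ΔY = 1 − 220/1,100 = 0.800.

0.800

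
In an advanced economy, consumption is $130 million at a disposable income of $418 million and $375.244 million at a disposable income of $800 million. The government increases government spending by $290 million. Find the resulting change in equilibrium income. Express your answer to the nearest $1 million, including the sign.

+$810 million

MPC = ΔC/ΔYd = (375.244 − 130)/(800 − 418) = 245.244/382 = 0.642.
Expenditure multiplier = 1/(1 − MPC) = 1/(1 − 0.642) = 1/0.358 ≈ 2.793.
ΔY = k × ΔG = (+$290 million) / 0.358 ≈ +$810 million.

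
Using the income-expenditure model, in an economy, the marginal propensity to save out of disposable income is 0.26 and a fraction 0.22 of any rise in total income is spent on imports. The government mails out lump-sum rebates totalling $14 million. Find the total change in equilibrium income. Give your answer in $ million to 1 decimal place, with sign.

+$21.6 million

MPC = 1 − MPS = 1 − 0.26 = 0.74.
A lump-sum tax change of −$14 million shifts disposable income by +$14 million; first-round consumption changes by −c × ΔT = −0.74 × (−$14 million) = +$10.36 million.
Expenditure multiplier = 1/(1 − c + m) = 1/(1 − 0.74 + 0.22) = 1/0.48 ≈ 2.083.
The tax multiplier is −c × k ≈ −1.542, so ΔY = k × (−c·ΔT) = (+$10.36 million) / 0.48 ≈ +$21.6 million.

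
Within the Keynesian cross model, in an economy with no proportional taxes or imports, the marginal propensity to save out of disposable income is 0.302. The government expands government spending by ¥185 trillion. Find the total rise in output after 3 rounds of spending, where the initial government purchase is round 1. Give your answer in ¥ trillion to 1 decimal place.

¥404.3 trillion

MPC = 1 − MPS = 1 − 0.302 = 0.698.
Round 1 adds ΔG = ¥185 trillion; each later round is MPC = 0.698 times the previous.
After 3 rounds: 185 + 129.13 + 90.13274 = ΔG·(1 − c^3)/(1 − c) = 185 × (1 − 0.340068392)/0.302 ≈ ¥404.3 trillion.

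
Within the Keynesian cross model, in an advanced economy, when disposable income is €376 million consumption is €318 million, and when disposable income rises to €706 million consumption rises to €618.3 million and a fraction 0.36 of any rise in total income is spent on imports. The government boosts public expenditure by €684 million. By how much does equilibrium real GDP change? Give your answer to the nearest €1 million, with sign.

+€1,520 million

MPC = ΔC/ΔYd = (618.3 − 318)/(706 − 376) = 300.3/330 = 0.91.
Government-spending multiplier = 1/(1 − c + m) = 1/(1 − 0.91 + 0.36) = 1/0.45 ≈ 2.222.
ΔY = k × ΔG = (+€684 million) / 0.45 = +€1,520 million.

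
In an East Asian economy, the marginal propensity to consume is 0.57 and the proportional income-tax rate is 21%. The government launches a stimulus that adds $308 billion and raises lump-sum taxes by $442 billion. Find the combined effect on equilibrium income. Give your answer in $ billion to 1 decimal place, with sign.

+$102.0 billion

Expenditure multiplier = 1/(1 − c(1−t)) = 1/(1 − 0.57×0.79) = 1/0.5497 ≈ 1.819.
ΔG contributes k·ΔG = (+$308 billion) / 0.5497 ≈ +$560.3 billion.
ΔT of +$442 billion changes first-round spending by −c·ΔT = −$251.94 billion, contributing k·(−c·ΔT) = (−$251.94 billion) / 0.5497 ≈ −$458.3 billion.
Net ΔY = k(ΔG − c·ΔT) = (+$56.06 billion) / 0.5497 ≈ +$102 billion.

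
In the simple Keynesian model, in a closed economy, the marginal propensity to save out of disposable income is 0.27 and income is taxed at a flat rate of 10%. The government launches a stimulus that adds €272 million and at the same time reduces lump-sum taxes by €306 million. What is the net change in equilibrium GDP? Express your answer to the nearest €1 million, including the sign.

+€1,444 million

MPC = 1 − MPS = 1 − 0.27 = 0.73.
Expenditure multiplier = 1/(1 − c(1−t)) = 1/(1 − 0.73×0.9) = 1/0.343 ≈ 2.915.
ΔG contributes k·ΔG = (+€272 million) / 0.343 ≈ +€793 million.
ΔT of −€306 million changes first-round spending by −c·ΔT = +€223.38 million, contributing k·(−c·ΔT) = (+€223.38 million) / 0.343 ≈ +€651.3 million.
Net ΔY = k(ΔG − c·ΔT) = (+€495.38 million) / 0.343 ≈ +€1,444 million.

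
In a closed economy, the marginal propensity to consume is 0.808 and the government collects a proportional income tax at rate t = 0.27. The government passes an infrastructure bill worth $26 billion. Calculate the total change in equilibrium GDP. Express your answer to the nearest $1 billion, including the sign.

+$63 billion

Expenditure multiplier = 1/(1 − c(1−t)) = 1/(1 − 0.808×0.73) = 1/0.41016 ≈ 2.438.
ΔY = k × ΔG = (+$26 billion) / 0.41016 ≈ +$63 billion.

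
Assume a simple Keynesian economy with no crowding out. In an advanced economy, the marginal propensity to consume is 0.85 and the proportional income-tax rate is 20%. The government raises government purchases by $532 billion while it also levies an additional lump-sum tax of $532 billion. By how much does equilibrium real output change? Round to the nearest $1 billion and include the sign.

+$249 billion

Expenditure multiplier = 1/(1 − c(1−t)) = 1/(1 − 0.85×0.8) = 1/0.32 = 3.125.
ΔG contributes k·ΔG = (+$532 billion) / 0.32 = +$1,662.5 billion.
ΔT of +$532 billion changes first-round spending by −c·ΔT = −$452.2 billion, contributing k·(−c·ΔT) = (−$452.2 billion) / 0.32 ≈ −$1,413.1 billion.
Net ΔY = k(ΔG − c·ΔT) = (+$79.8 billion) / 0.32 ≈ +$249 billion.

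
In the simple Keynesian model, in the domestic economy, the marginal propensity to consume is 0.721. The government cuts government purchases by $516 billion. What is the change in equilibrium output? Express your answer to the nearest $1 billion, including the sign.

−$1,849 billion

Expenditure multiplier = 1/(1 − MPC) = 1/(1 − 0.721) = 1/0.279 ≈ 3.584.
ΔY = k × ΔG = (−$516 billion) / 0.279 ≈ −$1,849 billion.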